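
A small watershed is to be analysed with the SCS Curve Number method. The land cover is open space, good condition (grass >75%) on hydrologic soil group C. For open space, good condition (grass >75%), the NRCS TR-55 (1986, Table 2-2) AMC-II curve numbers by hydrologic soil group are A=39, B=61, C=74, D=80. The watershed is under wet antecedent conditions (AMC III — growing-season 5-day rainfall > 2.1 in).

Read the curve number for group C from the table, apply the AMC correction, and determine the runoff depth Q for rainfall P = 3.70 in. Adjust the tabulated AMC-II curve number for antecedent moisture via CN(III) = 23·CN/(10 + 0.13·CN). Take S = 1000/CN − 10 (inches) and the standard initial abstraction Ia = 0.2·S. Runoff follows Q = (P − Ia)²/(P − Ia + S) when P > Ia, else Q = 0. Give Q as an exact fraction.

NRCS table: open space, good condition (grass >75%), soil group C → CN(II) = 74
Adjust CN=74 to AMC III: 23·74/(10 + 0.13·74) → 1702 ÷ (981/50) = 85100/981 ≈ 86.748
Retention S: 1000/CN − 10 with CN=86.748 → S = 1300/851 ≈ 1.528 in
Initial abstraction Ia = S/5 = (1300/851)/5 = 260/851 ≈ 0.306 in
P − Ia = 3.700 − 0.306 = 28887/8510 ≈ 3.394 in (> 0, runoff occurs)
Q: (28887/8510)² ÷ (41887/8510) = 834458769/356458370 in (≈ 2.341 in)

Q = 834458769/356458370 in ≈ 2.341 in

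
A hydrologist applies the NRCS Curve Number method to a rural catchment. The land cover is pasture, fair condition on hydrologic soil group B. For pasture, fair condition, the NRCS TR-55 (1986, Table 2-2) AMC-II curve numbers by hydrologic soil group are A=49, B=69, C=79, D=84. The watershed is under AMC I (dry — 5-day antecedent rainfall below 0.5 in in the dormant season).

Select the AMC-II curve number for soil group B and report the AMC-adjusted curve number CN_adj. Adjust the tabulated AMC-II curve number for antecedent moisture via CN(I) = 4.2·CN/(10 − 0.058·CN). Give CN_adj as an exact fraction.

NRCS table: pasture, fair condition, soil group B → CN(II) = 69
CN(I) from CN(II)=69: (4.2·69)/(10 − 0.058·69) = 144900/2999 ≈ 48.316

CN_adj = 144900/2999 ≈ 48.316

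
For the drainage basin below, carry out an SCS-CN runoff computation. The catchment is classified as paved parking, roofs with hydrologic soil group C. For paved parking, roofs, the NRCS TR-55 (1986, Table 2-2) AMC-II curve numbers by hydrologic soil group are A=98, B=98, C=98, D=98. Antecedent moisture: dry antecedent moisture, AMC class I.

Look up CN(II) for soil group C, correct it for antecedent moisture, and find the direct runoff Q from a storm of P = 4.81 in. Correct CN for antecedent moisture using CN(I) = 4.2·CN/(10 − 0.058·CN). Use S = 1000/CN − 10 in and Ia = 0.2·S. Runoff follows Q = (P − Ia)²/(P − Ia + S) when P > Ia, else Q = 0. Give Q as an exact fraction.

Q = 235175532601/55046252100 in ≈ 4.272 in

NRCS table: paved parking, roofs, soil group C → CN(II) = 98
Adjust CN=98 to AMC I: 4.2·98/(10 − 0.058·98) → (2058/5) ÷ (1079/250) = 102900/1079 ≈ 95.366
Retention S: 1000/CN − 10 with CN=95.366 → S = 500/1029 ≈ 0.486 in
Ia = 0.2S: 0.2·0.486 = 0.097 in (exactly 100/1029)
Excess rainfall: 4.810 − 0.097 = 4.713 in; P > Ia so Q > 0
Q: (484949/102900)² ÷ (534949/102900) = 235175532601/55046252100 in (≈ 4.272 in)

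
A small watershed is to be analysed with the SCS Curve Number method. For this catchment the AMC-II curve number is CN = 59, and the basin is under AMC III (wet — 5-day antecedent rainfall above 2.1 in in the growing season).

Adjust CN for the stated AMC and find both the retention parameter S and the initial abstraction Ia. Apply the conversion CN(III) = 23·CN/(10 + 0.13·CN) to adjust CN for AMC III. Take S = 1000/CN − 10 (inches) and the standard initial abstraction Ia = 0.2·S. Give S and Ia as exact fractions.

Wet (AMC III): CN(III) = 23·59/(10 + 0.13·59) = 1357/(1767/100) = 135700/1767 ≈ 76.797
Retention S: 1000/CN − 10 with CN=76.797 → S = 4100/1357 ≈ 3.021 in
Initial abstraction Ia = S/5 = (4100/1357)/5 = 820/1357 ≈ 0.604 in

S = 4100/1357 in ≈ 3.021 in; Ia = 820/1357 in ≈ 0.604 in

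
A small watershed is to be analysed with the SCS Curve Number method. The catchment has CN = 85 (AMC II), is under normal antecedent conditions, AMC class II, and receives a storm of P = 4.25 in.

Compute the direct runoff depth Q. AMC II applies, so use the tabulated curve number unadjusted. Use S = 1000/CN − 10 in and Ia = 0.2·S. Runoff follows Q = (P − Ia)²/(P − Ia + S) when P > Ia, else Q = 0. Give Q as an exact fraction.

Average conditions: CN = 85 (no AMC adjustment).
S = 1000/85 − 10 = 30/17 in ≈ 1.765 in
Ia = 0.2S: 0.2·1.765 = 0.353 in (exactly 6/17)
Excess rainfall: 4.250 − 0.353 = 3.897 in; P > Ia so Q > 0
Q: (265/68)² ÷ (385/68) = 14045/5236 in (≈ 2.682 in)

Q = 14045/5236 in ≈ 2.682 in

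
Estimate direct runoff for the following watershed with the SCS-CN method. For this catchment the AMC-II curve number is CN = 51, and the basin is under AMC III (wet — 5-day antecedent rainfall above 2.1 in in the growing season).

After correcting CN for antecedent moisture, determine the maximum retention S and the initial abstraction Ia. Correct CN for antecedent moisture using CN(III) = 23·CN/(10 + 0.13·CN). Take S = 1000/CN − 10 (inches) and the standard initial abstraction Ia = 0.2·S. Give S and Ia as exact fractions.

Wet (AMC III): CN(III) = 23·51/(10 + 0.13·51) = 1173/(1663/100) = 117300/1663 ≈ 70.535
Max retention: S = 1000/(117300/1663) − 10 = 4900/1173 in (≈ 4.177 in)
Initial abstraction Ia = S/5 = (4900/1173)/5 = 980/1173 ≈ 0.835 in

S = 4900/1173 in ≈ 4.177 in; Ia = 980/1173 in ≈ 0.835 in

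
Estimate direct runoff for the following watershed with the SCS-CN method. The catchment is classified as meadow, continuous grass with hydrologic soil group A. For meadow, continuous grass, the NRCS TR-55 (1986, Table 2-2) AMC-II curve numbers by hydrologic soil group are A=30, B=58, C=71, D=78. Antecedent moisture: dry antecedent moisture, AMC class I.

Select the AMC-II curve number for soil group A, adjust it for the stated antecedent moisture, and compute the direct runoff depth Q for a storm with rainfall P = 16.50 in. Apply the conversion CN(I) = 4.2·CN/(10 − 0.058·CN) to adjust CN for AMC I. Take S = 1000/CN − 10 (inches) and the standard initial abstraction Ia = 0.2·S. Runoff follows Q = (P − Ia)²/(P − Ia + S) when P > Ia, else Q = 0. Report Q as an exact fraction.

Q = 9409/19746 in ≈ 0.477 in

NRCS table: meadow, continuous grass, soil group A → CN(II) = 30
Dry (AMC I): CN(I) = 4.2·30/(10 − 0.058·30) = 126/(413/50) = 900/59 ≈ 15.254
S = 1000/(900/59) − 10 = 500/9 in ≈ 55.556 in
Ia = 0.2S: 0.2·55.556 = 11.111 in (exactly 100/9)
P − Ia = 16.500 − 11.111 = 97/18 ≈ 5.389 in (> 0, runoff occurs)
Runoff Q = (P−Ia)²/(P−Ia+S) = (5.389)²/(5.389+55.556) = 9409/19746 ≈ 0.477 in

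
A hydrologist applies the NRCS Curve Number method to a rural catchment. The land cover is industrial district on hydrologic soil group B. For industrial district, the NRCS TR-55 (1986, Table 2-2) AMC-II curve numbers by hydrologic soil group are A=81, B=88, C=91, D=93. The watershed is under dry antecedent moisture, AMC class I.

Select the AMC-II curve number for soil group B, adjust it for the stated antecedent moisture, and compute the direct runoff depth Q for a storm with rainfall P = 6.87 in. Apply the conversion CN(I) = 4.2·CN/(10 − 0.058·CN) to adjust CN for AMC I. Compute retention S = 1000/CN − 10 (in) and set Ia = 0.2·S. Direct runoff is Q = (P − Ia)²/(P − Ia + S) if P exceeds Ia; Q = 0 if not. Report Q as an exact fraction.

Q = 2294314201/561322300 in ≈ 4.087 in

NRCS table: industrial district, soil group B → CN(II) = 88
Dry (AMC I): CN(I) = 4.2·88/(10 − 0.058·88) = (1848/5)/(612/125) = 3850/51 ≈ 75.490
Retention S: 1000/CN − 10 with CN=75.490 → S = 250/77 ≈ 3.247 in
Ia = 0.2·(250/77) = 50/77 in ≈ 0.649 in
P − Ia = 6.870 − 0.649 = 47899/7700 ≈ 6.221 in (> 0, runoff occurs)
Q = (47899/7700)²/((47899/7700) + 250/77) = (2294314201/59290000)/(72899/7700) = 2294314201/561322300 in ≈ 4.087 in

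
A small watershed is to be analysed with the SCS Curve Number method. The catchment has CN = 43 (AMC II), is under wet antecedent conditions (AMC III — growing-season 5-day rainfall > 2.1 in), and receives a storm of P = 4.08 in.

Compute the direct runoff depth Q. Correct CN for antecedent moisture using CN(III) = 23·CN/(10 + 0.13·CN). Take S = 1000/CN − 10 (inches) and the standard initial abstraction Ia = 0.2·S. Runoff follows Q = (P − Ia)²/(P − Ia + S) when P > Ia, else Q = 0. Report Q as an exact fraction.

Q = 873095814/885476425 in ≈ 0.986 in

Adjust CN=43 to AMC III: 23·43/(10 + 0.13·43) → 989 ÷ (1559/100) = 98900/1559 ≈ 63.438
Max retention: S = 1000/(98900/1559) − 10 = 5700/989 in (≈ 5.763 in)
Ia = 0.2S: 0.2·5.763 = 1.153 in (exactly 1140/989)
Excess rainfall: 4.080 − 1.153 = 2.927 in; P > Ia so Q > 0
Q: (72378/24725)² ÷ (214878/24725) = 873095814/885476425 in (≈ 0.986 in)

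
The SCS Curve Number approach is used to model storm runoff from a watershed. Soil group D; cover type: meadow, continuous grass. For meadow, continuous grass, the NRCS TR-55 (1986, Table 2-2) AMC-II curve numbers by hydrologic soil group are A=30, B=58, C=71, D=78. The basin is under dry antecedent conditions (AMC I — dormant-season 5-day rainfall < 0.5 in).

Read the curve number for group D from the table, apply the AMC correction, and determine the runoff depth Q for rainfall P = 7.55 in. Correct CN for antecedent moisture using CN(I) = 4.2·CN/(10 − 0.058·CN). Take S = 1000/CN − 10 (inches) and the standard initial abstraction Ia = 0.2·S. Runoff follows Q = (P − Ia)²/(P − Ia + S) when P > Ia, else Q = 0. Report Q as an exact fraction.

Q = 10336585561/3467138220 in ≈ 2.981 in

NRCS table: meadow, continuous grass, soil group D → CN(II) = 78
Adjust CN=78 to AMC I: 4.2·78/(10 − 0.058·78) → (1638/5) ÷ (1369/250) = 81900/1369 ≈ 59.825
Max retention: S = 1000/(81900/1369) − 10 = 5500/819 in (≈ 6.716 in)
Initial abstraction Ia = S/5 = (5500/819)/5 = 1100/819 ≈ 1.343 in
P − Ia = 7.550 − 1.343 = 101669/16380 ≈ 6.207 in (> 0, runoff occurs)
Q = (101669/16380)²/((101669/16380) + 5500/819) = (10336585561/268304400)/(211669/16380) = 10336585561/3467138220 in ≈ 2.981 in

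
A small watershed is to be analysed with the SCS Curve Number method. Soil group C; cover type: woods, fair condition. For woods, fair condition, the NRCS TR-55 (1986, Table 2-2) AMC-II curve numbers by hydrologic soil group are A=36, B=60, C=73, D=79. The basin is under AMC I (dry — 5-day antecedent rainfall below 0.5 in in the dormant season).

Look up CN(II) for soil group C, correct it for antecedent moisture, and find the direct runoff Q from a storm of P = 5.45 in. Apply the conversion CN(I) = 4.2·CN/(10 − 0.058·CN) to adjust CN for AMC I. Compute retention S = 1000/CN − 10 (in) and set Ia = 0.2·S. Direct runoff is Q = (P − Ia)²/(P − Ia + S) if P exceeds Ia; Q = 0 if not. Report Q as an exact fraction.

Q = 1421214601/1305083780 in ≈ 1.089 in

NRCS table: woods, fair condition, soil group C → CN(II) = 73
Adjust CN=73 to AMC I: 4.2·73/(10 − 0.058·73) → (1533/5) ÷ (2883/500) = 51100/961 ≈ 53.174
Retention S: 1000/CN − 10 with CN=53.174 → S = 4500/511 ≈ 8.806 in
Initial abstraction Ia = S/5 = (4500/511)/5 = 900/511 ≈ 1.761 in
P − Ia = 5.450 − 1.761 = 37699/10220 ≈ 3.689 in (> 0, runoff occurs)
Runoff Q = (P−Ia)²/(P−Ia+S) = (3.689)²/(3.689+8.806) = 1421214601/1305083780 ≈ 1.089 in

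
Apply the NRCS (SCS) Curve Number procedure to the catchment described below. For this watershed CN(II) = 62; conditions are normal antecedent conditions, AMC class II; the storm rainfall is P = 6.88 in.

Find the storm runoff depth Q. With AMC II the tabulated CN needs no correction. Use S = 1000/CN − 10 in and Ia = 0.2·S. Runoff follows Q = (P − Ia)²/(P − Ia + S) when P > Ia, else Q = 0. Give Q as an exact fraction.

Average conditions: CN = 62 (no AMC adjustment).
Max retention: S = 1000/62 − 10 = 190/31 in (≈ 6.129 in)
Ia = 0.2·(190/31) = 38/31 in ≈ 1.226 in
P − Ia = 6.880 − 1.226 = 4382/775 ≈ 5.654 in (> 0, runoff occurs)
Runoff Q = (P−Ia)²/(P−Ia+S) = (5.654)²/(5.654+6.129) = 4800481/1769325 ≈ 2.713 in

Q = 4800481/1769325 in ≈ 2.713 in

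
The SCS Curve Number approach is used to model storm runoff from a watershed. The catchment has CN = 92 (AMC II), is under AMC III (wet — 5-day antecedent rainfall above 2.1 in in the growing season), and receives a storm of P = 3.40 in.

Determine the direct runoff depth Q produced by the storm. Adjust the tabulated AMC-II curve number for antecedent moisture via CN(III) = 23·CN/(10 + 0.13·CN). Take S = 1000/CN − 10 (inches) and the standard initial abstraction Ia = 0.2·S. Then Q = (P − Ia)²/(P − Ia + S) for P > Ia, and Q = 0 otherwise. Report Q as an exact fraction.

Q = 77316849/25902485 in ≈ 2.985 in

Wet (AMC III): CN(III) = 23·92/(10 + 0.13·92) = 2116/(549/25) = 52900/549 ≈ 96.357
S = 1000/(52900/549) − 10 = 200/529 in ≈ 0.378 in
Initial abstraction Ia = S/5 = (200/529)/5 = 40/529 ≈ 0.076 in
Since P=3.400 > Ia=0.076: effective rainfall P−Ia = 8793/2645 in
Runoff Q = (P−Ia)²/(P−Ia+S) = (3.324)²/(3.324+0.378) = 77316849/25902485 ≈ 2.985 in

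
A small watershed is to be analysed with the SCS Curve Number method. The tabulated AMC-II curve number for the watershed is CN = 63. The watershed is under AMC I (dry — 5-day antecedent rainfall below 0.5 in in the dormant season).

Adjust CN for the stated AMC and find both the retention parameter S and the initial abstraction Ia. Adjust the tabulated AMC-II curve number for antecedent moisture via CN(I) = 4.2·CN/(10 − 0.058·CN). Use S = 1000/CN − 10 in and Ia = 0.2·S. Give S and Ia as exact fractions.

Dry (AMC I): CN(I) = 4.2·63/(10 − 0.058·63) = (1323/5)/(3173/500) = 132300/3173 ≈ 41.696
Max retention: S = 1000/(132300/3173) − 10 = 18500/1323 in (≈ 13.983 in)
Ia = 0.2·(18500/1323) = 3700/1323 in ≈ 2.797 in

S = 18500/1323 in ≈ 13.983 in; Ia = 3700/1323 in ≈ 2.797 in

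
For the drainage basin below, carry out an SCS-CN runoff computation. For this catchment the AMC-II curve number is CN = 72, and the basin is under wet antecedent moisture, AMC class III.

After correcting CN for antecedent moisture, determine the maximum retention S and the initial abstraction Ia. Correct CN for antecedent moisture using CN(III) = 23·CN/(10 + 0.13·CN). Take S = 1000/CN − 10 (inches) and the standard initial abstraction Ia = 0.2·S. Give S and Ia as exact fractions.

Adjust CN=72 to AMC III: 23·72/(10 + 0.13·72) → 1656 ÷ (484/25) = 10350/121 ≈ 85.537
Max retention: S = 1000/(10350/121) − 10 = 350/207 in (≈ 1.691 in)
Ia = 0.2·(350/207) = 70/207 in ≈ 0.338 in

S = 350/207 in ≈ 1.691 in; Ia = 70/207 in ≈ 0.338 in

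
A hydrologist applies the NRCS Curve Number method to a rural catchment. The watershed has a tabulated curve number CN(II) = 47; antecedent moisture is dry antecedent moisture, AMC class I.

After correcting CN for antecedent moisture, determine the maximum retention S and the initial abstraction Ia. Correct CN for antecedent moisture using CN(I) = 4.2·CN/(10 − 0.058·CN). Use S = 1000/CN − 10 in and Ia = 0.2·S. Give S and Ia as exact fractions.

S = 26500/987 in ≈ 26.849 in; Ia = 5300/987 in ≈ 5.370 in

Adjust CN=47 to AMC I: 4.2·47/(10 − 0.058·47) → (987/5) ÷ (3637/500) = 98700/3637 ≈ 27.138
Retention S: 1000/CN − 10 with CN=27.138 → S = 26500/987 ≈ 26.849 in
Initial abstraction Ia = S/5 = (26500/987)/5 = 5300/987 ≈ 5.370 in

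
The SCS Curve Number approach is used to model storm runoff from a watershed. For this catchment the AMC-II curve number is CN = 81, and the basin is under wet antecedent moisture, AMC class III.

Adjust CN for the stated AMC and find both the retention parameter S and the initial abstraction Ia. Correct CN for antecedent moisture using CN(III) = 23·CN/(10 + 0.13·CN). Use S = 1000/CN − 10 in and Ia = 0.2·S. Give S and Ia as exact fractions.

S = 1900/1863 in ≈ 1.020 in; Ia = 380/1863 in ≈ 0.204 in

CN(III) from CN(II)=81: (23·81)/(10 + 0.13·81) = 186300/2053 ≈ 90.745
Max retention: S = 1000/(186300/2053) − 10 = 1900/1863 in (≈ 1.020 in)
Ia = 0.2·(1900/1863) = 380/1863 in ≈ 0.204 in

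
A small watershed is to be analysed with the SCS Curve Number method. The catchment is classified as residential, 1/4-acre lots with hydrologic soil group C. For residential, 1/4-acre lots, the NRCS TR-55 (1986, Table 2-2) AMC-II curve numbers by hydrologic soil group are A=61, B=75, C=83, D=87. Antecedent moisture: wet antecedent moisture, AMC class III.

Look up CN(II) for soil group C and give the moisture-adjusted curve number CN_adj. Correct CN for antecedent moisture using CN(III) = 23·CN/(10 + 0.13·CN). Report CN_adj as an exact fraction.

CN_adj = 190900/2079 ≈ 91.823

NRCS table: residential, 1/4-acre lots, soil group C → CN(II) = 83
Wet (AMC III): CN(III) = 23·83/(10 + 0.13·83) = 1909/(2079/100) = 190900/2079 ≈ 91.823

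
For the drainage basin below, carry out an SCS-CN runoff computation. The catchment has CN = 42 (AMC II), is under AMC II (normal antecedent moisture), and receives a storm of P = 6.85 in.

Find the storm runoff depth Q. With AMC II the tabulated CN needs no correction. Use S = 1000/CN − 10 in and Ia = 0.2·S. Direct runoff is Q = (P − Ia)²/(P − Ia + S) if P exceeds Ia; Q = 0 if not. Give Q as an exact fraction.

Q = 2948089/3157140 in ≈ 0.934 in

Average conditions: CN = 42 (no AMC adjustment).
Max retention: S = 1000/42 − 10 = 290/21 in (≈ 13.810 in)
Ia = 0.2S: 0.2·13.810 = 2.762 in (exactly 58/21)
P − Ia = 6.850 − 2.762 = 1717/420 ≈ 4.088 in (> 0, runoff occurs)
Q: (1717/420)² ÷ (7517/420) = 2948089/3157140 in (≈ 0.934 in)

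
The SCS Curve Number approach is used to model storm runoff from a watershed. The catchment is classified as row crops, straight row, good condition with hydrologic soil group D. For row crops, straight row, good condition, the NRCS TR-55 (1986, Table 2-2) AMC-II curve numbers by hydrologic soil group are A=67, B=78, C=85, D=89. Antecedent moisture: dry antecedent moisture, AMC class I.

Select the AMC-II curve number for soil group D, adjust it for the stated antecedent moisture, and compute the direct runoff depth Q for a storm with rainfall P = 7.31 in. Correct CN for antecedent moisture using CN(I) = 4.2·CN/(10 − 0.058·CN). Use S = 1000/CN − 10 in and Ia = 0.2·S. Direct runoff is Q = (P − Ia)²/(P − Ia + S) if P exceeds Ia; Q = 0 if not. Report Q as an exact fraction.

Q = 1578136425121/337586069100 in ≈ 4.675 in

NRCS table: row crops, straight row, good condition, soil group D → CN(II) = 89
Dry (AMC I): CN(I) = 4.2·89/(10 − 0.058·89) = (1869/5)/(2419/500) = 186900/2419 ≈ 77.263
Retention S: 1000/CN − 10 with CN=77.263 → S = 5500/1869 ≈ 2.943 in
Ia = 0.2S: 0.2·2.943 = 0.589 in (exactly 1100/1869)
Since P=7.310 > Ia=0.589: effective rainfall P−Ia = 1256239/186900 in
Q: (1256239/186900)² ÷ (1806239/186900) = 1578136425121/337586069100 in (≈ 4.675 in)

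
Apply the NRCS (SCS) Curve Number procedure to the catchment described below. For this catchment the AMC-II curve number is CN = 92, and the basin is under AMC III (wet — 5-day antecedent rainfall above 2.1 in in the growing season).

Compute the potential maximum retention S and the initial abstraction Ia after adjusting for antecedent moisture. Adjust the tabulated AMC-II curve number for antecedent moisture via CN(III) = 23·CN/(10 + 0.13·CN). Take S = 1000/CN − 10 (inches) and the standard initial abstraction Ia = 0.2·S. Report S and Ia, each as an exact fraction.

S = 200/529 in ≈ 0.378 in; Ia = 40/529 in ≈ 0.076 in

CN(III) from CN(II)=92: (23·92)/(10 + 0.13·92) = 52900/549 ≈ 96.357
Max retention: S = 1000/(52900/549) − 10 = 200/529 in (≈ 0.378 in)
Ia = 0.2S: 0.2·0.378 = 0.076 in (exactly 40/529)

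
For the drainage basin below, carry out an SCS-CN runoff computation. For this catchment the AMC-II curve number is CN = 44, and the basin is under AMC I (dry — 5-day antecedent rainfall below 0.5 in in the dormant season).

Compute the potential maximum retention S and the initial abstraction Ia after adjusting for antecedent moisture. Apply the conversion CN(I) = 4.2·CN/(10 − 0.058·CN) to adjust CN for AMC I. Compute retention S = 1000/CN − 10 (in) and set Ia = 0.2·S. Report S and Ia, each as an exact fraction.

S = 1000/33 in ≈ 30.303 in; Ia = 200/33 in ≈ 6.061 in

Adjust CN=44 to AMC I: 4.2·44/(10 − 0.058·44) → (924/5) ÷ (931/125) = 3300/133 ≈ 24.812
S = 1000/(3300/133) − 10 = 1000/33 in ≈ 30.303 in
Initial abstraction Ia = S/5 = (1000/33)/5 = 200/33 ≈ 6.061 in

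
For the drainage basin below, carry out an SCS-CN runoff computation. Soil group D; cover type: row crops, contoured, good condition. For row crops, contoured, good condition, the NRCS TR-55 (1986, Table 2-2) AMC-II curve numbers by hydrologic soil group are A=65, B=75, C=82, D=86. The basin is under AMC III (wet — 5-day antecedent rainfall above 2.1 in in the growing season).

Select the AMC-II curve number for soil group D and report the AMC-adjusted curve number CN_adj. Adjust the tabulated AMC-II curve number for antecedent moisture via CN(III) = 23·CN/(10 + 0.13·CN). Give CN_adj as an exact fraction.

NRCS table: row crops, contoured, good condition, soil group D → CN(II) = 86
Wet (AMC III): CN(III) = 23·86/(10 + 0.13·86) = 1978/(1059/50) = 98900/1059 ≈ 93.390

CN_adj = 98900/1059 ≈ 93.390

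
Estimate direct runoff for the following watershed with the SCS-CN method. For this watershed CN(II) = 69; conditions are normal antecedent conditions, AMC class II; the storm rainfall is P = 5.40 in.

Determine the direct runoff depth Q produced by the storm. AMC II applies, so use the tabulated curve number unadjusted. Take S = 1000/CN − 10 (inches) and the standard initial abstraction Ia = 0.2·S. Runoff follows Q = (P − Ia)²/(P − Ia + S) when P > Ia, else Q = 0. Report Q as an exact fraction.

AMC II — tabulated CN = 69 applies directly.
Max retention: S = 1000/69 − 10 = 310/69 in (≈ 4.493 in)
Ia = 0.2S: 0.2·4.493 = 0.899 in (exactly 62/69)
Since P=5.400 > Ia=0.899: effective rainfall P−Ia = 1553/345 in
Q: (1553/345)² ÷ (3103/345) = 2411809/1070535 in (≈ 2.253 in)

Q = 2411809/1070535 in ≈ 2.253 in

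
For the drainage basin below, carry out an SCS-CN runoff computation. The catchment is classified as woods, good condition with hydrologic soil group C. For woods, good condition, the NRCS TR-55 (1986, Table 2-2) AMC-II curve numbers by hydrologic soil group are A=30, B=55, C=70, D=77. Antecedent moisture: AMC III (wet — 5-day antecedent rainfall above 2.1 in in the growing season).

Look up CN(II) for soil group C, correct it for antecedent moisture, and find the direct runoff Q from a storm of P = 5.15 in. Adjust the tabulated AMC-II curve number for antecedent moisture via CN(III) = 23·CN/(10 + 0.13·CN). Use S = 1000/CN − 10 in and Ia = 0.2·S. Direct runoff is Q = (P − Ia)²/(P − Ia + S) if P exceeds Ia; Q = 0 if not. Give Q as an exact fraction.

Q = 236636689/68853260 in ≈ 3.437 in

NRCS table: woods, good condition, soil group C → CN(II) = 70
CN(III) from CN(II)=70: (23·70)/(10 + 0.13·70) = 16100/191 ≈ 84.293
S = 1000/(16100/191) − 10 = 300/161 in ≈ 1.863 in
Initial abstraction Ia = S/5 = (300/161)/5 = 60/161 ≈ 0.373 in
Since P=5.150 > Ia=0.373: effective rainfall P−Ia = 15383/3220 in
Q = (15383/3220)²/((15383/3220) + 300/161) = (236636689/10368400)/(21383/3220) = 236636689/68853260 in ≈ 3.437 in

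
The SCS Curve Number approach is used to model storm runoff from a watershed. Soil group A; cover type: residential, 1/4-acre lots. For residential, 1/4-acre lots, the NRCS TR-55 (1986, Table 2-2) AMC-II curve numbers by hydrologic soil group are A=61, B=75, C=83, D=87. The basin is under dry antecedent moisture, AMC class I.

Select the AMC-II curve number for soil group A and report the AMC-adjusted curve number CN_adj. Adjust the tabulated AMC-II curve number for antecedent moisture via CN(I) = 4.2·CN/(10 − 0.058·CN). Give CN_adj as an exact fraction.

NRCS table: residential, 1/4-acre lots, soil group A → CN(II) = 61
Dry (AMC I): CN(I) = 4.2·61/(10 − 0.058·61) = (1281/5)/(3231/500) = 42700/1077 ≈ 39.647

CN_adj = 42700/1077 ≈ 39.647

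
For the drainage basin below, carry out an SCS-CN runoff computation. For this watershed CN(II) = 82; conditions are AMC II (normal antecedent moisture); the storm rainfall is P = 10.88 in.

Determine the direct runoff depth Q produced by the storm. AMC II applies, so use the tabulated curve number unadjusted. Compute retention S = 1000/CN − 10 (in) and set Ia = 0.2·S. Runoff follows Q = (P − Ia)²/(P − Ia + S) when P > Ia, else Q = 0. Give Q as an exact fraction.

CN(II) = 82; AMC II needs no correction.
Retention S: 1000/CN − 10 with CN=82.000 → S = 90/41 ≈ 2.195 in
Ia = 0.2·(90/41) = 18/41 in ≈ 0.439 in
Since P=10.880 > Ia=0.439: effective rainfall P−Ia = 10702/1025 in
Runoff Q = (P−Ia)²/(P−Ia+S) = (10.441)²/(10.441+2.195) = 28633201/3318950 ≈ 8.627 in

Q = 28633201/3318950 in ≈ 8.627 in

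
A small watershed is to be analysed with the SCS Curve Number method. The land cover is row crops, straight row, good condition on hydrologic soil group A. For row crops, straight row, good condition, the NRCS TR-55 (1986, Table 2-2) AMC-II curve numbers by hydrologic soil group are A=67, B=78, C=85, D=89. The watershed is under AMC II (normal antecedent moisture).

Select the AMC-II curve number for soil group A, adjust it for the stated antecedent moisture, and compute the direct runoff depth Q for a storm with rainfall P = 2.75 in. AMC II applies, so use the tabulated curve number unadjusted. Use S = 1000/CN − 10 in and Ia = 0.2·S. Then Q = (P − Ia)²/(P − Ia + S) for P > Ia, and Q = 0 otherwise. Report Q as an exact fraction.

Q = 20339/43684 in ≈ 0.466 in

NRCS table: row crops, straight row, good condition, soil group A → CN(II) = 67
AMC II — tabulated CN = 67 applies directly.
Retention S: 1000/CN − 10 with CN=67.000 → S = 330/67 ≈ 4.925 in
Ia = 0.2S: 0.2·4.925 = 0.985 in (exactly 66/67)
Excess rainfall: 2.750 − 0.985 = 1.765 in; P > Ia so Q > 0
Runoff Q = (P−Ia)²/(P−Ia+S) = (1.765)²/(1.765+4.925) = 20339/43684 ≈ 0.466 in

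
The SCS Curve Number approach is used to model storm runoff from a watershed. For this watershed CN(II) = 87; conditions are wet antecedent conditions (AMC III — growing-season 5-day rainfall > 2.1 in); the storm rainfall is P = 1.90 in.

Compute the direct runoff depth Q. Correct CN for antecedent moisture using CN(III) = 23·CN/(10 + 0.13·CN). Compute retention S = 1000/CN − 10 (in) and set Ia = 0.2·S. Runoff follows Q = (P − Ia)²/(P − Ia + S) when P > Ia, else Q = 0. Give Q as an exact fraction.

Wet (AMC III): CN(III) = 23·87/(10 + 0.13·87) = 2001/(2131/100) = 200100/2131 ≈ 93.900
Max retention: S = 1000/(200100/2131) − 10 = 1300/2001 in (≈ 0.650 in)
Initial abstraction Ia = S/5 = (1300/2001)/5 = 260/2001 ≈ 0.130 in
P − Ia = 1.900 − 0.130 = 35419/20010 ≈ 1.770 in (> 0, runoff occurs)
Runoff Q = (P−Ia)²/(P−Ia+S) = (1.770)²/(1.770+0.650) = 1254505561/968864190 ≈ 1.295 in

Q = 1254505561/968864190 in ≈ 1.295 in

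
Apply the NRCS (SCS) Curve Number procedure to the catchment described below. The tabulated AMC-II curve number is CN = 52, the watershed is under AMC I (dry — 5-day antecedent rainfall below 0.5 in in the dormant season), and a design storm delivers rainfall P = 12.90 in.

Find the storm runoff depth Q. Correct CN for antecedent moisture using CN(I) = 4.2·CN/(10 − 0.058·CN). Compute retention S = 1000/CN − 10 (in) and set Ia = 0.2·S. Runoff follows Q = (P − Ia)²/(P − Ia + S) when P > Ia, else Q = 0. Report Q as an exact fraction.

Adjust CN=52 to AMC I: 4.2·52/(10 − 0.058·52) → (1092/5) ÷ (873/125) = 9100/291 ≈ 31.271
Retention S: 1000/CN − 10 with CN=31.271 → S = 2000/91 ≈ 21.978 in
Initial abstraction Ia = S/5 = (2000/91)/5 = 400/91 ≈ 4.396 in
P − Ia = 12.900 − 4.396 = 7739/910 ≈ 8.504 in (> 0, runoff occurs)
Runoff Q = (P−Ia)²/(P−Ia+S) = (8.504)²/(8.504+21.978) = 59892121/25242490 ≈ 2.373 in

Q = 59892121/25242490 in ≈ 2.373 in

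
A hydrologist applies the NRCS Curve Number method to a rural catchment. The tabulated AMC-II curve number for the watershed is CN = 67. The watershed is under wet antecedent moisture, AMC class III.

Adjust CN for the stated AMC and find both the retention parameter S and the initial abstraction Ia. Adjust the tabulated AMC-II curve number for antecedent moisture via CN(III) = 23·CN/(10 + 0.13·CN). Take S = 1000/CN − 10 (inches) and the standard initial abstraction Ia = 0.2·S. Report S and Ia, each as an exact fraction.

S = 3300/1541 in ≈ 2.141 in; Ia = 660/1541 in ≈ 0.428 in

Wet (AMC III): CN(III) = 23·67/(10 + 0.13·67) = 1541/(1871/100) = 154100/1871 ≈ 82.362
Max retention: S = 1000/(154100/1871) − 10 = 3300/1541 in (≈ 2.141 in)
Ia = 0.2·(3300/1541) = 660/1541 in ≈ 0.428 in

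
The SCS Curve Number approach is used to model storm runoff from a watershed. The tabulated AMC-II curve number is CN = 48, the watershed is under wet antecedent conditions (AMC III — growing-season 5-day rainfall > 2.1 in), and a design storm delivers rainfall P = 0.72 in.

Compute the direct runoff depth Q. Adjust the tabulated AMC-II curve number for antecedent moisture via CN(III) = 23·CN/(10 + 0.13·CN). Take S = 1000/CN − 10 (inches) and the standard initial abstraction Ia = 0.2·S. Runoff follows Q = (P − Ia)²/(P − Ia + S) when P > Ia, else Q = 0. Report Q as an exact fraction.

Adjust CN=48 to AMC III: 23·48/(10 + 0.13·48) → 1104 ÷ (406/25) = 13800/203 ≈ 67.980
S = 1000/(13800/203) − 10 = 325/69 in ≈ 4.710 in
Ia = 0.2S: 0.2·4.710 = 0.942 in (exactly 65/69)
P = 0.720 ≤ Ia = 0.942 in: entire storm abstracted, Q = 0.

Q = 0 in ≈ 0.000 in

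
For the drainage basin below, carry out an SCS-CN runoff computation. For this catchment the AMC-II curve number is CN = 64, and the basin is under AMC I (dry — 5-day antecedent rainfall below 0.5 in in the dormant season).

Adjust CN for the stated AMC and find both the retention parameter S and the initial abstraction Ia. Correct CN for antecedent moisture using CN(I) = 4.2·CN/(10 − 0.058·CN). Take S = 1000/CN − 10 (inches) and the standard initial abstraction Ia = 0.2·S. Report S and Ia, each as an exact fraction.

CN(I) from CN(II)=64: (4.2·64)/(10 − 0.058·64) = 5600/131 ≈ 42.748
Retention S: 1000/CN − 10 with CN=42.748 → S = 375/28 ≈ 13.393 in
Ia = 0.2S: 0.2·13.393 = 2.679 in (exactly 75/28)

S = 375/28 in ≈ 13.393 in; Ia = 75/28 in ≈ 2.679 in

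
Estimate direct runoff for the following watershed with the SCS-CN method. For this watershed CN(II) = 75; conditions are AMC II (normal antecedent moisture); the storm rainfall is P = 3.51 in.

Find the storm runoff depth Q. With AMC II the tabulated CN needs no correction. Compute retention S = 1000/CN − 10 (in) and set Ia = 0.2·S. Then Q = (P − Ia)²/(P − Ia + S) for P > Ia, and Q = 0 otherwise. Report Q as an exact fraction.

Average conditions: CN = 75 (no AMC adjustment).
Max retention: S = 1000/75 − 10 = 10/3 in (≈ 3.333 in)
Ia = 0.2·(10/3) = 2/3 in ≈ 0.667 in
Excess rainfall: 3.510 − 0.667 = 2.843 in; P > Ia so Q > 0
Q: (853/300)² ÷ (1853/300) = 727609/555900 in (≈ 1.309 in)

Q = 727609/555900 in ≈ 1.309 in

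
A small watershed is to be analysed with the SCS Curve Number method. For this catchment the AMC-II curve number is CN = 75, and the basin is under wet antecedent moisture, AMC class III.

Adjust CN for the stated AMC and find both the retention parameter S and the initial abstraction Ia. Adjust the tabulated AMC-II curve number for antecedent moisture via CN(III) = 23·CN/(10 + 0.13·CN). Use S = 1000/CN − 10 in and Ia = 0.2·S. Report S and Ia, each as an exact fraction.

Wet (AMC III): CN(III) = 23·75/(10 + 0.13·75) = 1725/(79/4) = 6900/79 ≈ 87.342
Retention S: 1000/CN − 10 with CN=87.342 → S = 100/69 ≈ 1.449 in
Initial abstraction Ia = S/5 = (100/69)/5 = 20/69 ≈ 0.290 in

S = 100/69 in ≈ 1.449 in; Ia = 20/69 in ≈ 0.290 in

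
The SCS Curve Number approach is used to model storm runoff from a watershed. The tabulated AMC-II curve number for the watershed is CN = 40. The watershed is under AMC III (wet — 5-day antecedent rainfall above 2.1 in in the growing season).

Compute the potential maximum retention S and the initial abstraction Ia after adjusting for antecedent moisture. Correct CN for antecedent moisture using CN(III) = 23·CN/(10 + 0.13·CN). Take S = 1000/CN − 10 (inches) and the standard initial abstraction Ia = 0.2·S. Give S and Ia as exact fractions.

Wet (AMC III): CN(III) = 23·40/(10 + 0.13·40) = 920/(76/5) = 1150/19 ≈ 60.526
Retention S: 1000/CN − 10 with CN=60.526 → S = 150/23 ≈ 6.522 in
Initial abstraction Ia = S/5 = (150/23)/5 = 30/23 ≈ 1.304 in

S = 150/23 in ≈ 6.522 in; Ia = 30/23 in ≈ 1.304 in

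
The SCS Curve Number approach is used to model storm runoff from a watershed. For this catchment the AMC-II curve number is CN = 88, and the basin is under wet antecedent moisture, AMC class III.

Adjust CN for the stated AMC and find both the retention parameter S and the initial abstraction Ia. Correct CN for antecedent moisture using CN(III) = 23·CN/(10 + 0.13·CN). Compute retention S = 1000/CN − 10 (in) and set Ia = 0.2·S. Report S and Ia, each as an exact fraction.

Wet (AMC III): CN(III) = 23·88/(10 + 0.13·88) = 2024/(536/25) = 6325/67 ≈ 94.403
Max retention: S = 1000/(6325/67) − 10 = 150/253 in (≈ 0.593 in)
Ia = 0.2S: 0.2·0.593 = 0.119 in (exactly 30/253)

S = 150/253 in ≈ 0.593 in; Ia = 30/253 in ≈ 0.119 in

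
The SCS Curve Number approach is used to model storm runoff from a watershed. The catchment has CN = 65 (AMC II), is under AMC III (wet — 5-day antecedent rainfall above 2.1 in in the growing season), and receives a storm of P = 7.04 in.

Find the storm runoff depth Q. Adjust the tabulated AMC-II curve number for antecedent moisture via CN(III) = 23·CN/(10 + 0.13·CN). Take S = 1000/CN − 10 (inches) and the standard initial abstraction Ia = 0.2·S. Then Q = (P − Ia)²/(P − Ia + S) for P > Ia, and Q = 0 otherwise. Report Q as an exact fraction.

Q = 150822961/31125900 in ≈ 4.846 in

CN(III) from CN(II)=65: (23·65)/(10 + 0.13·65) = 29900/369 ≈ 81.030
S = 1000/(29900/369) − 10 = 700/299 in ≈ 2.341 in
Ia = 0.2·(700/299) = 140/299 in ≈ 0.468 in
Excess rainfall: 7.040 − 0.468 = 6.572 in; P > Ia so Q > 0
Runoff Q = (P−Ia)²/(P−Ia+S) = (6.572)²/(6.572+2.341) = 150822961/31125900 ≈ 4.846 in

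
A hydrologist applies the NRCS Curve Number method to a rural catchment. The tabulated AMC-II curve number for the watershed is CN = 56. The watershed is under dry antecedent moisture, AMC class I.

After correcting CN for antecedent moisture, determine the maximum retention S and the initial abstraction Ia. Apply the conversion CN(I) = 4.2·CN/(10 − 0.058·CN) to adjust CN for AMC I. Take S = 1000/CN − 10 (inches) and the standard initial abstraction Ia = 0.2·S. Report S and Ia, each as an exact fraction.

S = 2750/147 in ≈ 18.707 in; Ia = 550/147 in ≈ 3.741 in

Dry (AMC I): CN(I) = 4.2·56/(10 − 0.058·56) = (1176/5)/(844/125) = 7350/211 ≈ 34.834
Max retention: S = 1000/(7350/211) − 10 = 2750/147 in (≈ 18.707 in)
Ia = 0.2·(2750/147) = 550/147 in ≈ 3.741 in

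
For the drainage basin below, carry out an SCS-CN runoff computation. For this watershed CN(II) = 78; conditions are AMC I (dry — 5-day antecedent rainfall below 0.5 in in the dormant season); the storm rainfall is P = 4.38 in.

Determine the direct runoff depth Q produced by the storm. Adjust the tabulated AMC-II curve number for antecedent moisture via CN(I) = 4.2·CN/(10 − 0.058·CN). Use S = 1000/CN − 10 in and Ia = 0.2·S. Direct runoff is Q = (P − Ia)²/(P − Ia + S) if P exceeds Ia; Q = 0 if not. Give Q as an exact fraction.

Q = 15465658321/16353832950 in ≈ 0.946 in

Adjust CN=78 to AMC I: 4.2·78/(10 − 0.058·78) → (1638/5) ÷ (1369/250) = 81900/1369 ≈ 59.825
Max retention: S = 1000/(81900/1369) − 10 = 5500/819 in (≈ 6.716 in)
Ia = 0.2S: 0.2·6.716 = 1.343 in (exactly 1100/819)
P − Ia = 4.380 − 1.343 = 124361/40950 ≈ 3.037 in (> 0, runoff occurs)
Q: (124361/40950)² ÷ (399361/40950) = 15465658321/16353832950 in (≈ 0.946 in)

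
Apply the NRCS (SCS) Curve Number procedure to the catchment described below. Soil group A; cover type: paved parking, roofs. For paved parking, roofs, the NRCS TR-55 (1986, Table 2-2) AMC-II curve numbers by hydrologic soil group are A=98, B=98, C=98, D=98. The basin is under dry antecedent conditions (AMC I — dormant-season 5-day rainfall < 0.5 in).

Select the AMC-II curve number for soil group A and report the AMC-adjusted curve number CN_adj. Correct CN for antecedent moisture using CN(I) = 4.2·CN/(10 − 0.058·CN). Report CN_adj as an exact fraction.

CN_adj = 102900/1079 ≈ 95.366

NRCS table: paved parking, roofs, soil group A → CN(II) = 98
CN(I) from CN(II)=98: (4.2·98)/(10 − 0.058·98) = 102900/1079 ≈ 95.366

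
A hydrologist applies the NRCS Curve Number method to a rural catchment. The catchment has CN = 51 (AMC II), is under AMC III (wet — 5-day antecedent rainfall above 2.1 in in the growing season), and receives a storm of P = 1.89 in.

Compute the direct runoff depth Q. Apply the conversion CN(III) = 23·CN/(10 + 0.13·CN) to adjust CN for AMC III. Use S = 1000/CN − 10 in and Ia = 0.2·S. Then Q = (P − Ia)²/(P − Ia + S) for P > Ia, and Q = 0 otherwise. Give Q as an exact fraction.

Q = 2185849687/10283808300 in ≈ 0.213 in

Adjust CN=51 to AMC III: 23·51/(10 + 0.13·51) → 1173 ÷ (1663/100) = 117300/1663 ≈ 70.535
S = 1000/(117300/1663) − 10 = 4900/1173 in ≈ 4.177 in
Ia = 0.2·(4900/1173) = 980/1173 in ≈ 0.835 in
Since P=1.890 > Ia=0.835: effective rainfall P−Ia = 123697/117300 in
Runoff Q = (P−Ia)²/(P−Ia+S) = (1.055)²/(1.055+4.177) = 2185849687/10283808300 ≈ 0.213 in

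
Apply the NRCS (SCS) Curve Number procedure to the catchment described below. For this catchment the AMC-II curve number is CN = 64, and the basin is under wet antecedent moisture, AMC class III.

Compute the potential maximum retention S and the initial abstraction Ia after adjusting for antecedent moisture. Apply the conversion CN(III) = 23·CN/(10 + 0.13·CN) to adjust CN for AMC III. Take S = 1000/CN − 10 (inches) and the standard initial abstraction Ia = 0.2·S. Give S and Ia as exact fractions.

CN(III) from CN(II)=64: (23·64)/(10 + 0.13·64) = 18400/229 ≈ 80.349
S = 1000/(18400/229) − 10 = 225/92 in ≈ 2.446 in
Ia = 0.2·(225/92) = 45/92 in ≈ 0.489 in

S = 225/92 in ≈ 2.446 in; Ia = 45/92 in ≈ 0.489 in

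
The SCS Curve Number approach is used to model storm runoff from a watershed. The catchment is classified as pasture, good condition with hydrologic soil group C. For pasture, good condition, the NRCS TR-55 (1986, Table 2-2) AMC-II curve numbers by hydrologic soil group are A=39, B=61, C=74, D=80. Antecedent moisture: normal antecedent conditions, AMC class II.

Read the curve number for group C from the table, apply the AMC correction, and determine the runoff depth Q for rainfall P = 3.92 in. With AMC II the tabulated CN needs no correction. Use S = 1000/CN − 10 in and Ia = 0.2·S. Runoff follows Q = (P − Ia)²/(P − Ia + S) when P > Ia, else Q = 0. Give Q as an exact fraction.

NRCS table: pasture, good condition, soil group C → CN(II) = 74
CN(II) = 74; AMC II needs no correction.
Max retention: S = 1000/74 − 10 = 130/37 in (≈ 3.514 in)
Ia = 0.2S: 0.2·3.514 = 0.703 in (exactly 26/37)
P − Ia = 3.920 − 0.703 = 2976/925 ≈ 3.217 in (> 0, runoff occurs)
Q = (2976/925)²/((2976/925) + 130/37) = (8856576/855625)/(6226/925) = 4428288/2879525 in ≈ 1.538 in

Q = 4428288/2879525 in ≈ 1.538 in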